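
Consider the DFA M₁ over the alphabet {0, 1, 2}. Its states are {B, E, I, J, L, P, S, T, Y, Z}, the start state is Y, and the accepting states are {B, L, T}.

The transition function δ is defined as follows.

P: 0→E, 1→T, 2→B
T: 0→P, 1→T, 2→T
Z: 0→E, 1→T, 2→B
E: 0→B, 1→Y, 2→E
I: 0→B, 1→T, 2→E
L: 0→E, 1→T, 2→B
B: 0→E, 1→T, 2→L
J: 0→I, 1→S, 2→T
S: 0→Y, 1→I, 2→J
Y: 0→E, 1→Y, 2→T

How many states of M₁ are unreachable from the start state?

4

Starting at Y and following transitions, the reachable set is {B, E, L, P, T, Y}. That leaves I, J, S, Z unreachable — 4 in total.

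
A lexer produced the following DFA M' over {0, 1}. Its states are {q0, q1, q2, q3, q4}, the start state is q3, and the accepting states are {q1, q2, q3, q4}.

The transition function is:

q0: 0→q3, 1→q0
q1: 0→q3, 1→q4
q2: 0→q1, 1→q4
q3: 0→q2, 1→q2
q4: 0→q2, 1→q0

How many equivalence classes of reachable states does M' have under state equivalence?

5

Initial partition by acceptance: {q1,q2,q3,q4} | {q0}.
Split {q1,q2,q3,q4} by δ(·,1) → {q1,q2,q3} and {q4}.
Refine {q1,q2,q3} on symbol 1: members go to different blocks, giving {q1,q2} and {q3}.
Split {q1,q2} by δ(·,0) → {q1} and {q2}.
The partition is now stable with 5 blocks: {q1} | {q0} | {q4} | {q3} | {q2}.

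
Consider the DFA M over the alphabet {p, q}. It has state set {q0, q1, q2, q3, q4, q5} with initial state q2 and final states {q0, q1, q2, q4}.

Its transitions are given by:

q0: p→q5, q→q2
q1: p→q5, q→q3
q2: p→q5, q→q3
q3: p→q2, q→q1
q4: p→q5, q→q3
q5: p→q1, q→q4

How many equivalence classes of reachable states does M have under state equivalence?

2

Reachable states from the start: {q1,q2,q3,q4,q5}. Unreachable: {q0} — drop them.
Initial partition by acceptance: {q1,q2,q4} | {q3,q5}.
The partition is now stable with 2 blocks: {q1,q2,q4} | {q3,q5}.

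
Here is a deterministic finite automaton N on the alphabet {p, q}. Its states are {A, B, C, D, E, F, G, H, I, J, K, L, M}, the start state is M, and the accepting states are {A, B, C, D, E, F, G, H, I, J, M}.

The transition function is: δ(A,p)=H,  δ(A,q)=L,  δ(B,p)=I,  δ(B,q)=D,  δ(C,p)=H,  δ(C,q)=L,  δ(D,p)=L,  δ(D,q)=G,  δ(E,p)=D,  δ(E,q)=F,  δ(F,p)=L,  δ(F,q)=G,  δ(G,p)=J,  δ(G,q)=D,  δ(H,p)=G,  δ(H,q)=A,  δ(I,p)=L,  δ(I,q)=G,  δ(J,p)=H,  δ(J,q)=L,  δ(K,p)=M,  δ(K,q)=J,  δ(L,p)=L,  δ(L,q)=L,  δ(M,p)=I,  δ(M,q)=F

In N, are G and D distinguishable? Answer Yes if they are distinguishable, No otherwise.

Yes

States {B,C,E,K} cannot be reached from the start state, so discard them.
Initial partition by acceptance: {A,D,F,G,H,I,J,M} | {L}.
On input p, block {A,D,F,G,H,I,J,M} splits into {A,G,H,J,M} and {D,F,I}.
Split {A,G,H,J,M} by δ(·,p) → {A,G,H,J} and {M}.
On input q, block {A,G,H,J} splits into {A,J} and {G} and {H}.
No further refinement is possible. Final partition (6 blocks): {A,J} | {L} | {D,F,I} | {M} | {G} | {H}.
G and D end up in different blocks, so they are distinguishable. For instance, the string 'p' is accepted from only G.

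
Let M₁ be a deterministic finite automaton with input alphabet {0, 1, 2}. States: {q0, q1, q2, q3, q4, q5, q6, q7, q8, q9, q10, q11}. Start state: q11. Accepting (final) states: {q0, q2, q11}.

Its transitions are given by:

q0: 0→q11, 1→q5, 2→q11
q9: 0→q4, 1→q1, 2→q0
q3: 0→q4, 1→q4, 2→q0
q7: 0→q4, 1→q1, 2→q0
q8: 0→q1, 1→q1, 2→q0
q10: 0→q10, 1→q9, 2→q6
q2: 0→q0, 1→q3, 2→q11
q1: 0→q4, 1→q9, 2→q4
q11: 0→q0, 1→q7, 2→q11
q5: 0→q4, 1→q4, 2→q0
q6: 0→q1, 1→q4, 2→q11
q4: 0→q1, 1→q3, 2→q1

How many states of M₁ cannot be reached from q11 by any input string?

4

Starting at q11 and following transitions, the reachable set is {q0, q1, q3, q4, q5, q7, q9, q11}. That leaves q2, q6, q8, q10 unreachable — 4 in total.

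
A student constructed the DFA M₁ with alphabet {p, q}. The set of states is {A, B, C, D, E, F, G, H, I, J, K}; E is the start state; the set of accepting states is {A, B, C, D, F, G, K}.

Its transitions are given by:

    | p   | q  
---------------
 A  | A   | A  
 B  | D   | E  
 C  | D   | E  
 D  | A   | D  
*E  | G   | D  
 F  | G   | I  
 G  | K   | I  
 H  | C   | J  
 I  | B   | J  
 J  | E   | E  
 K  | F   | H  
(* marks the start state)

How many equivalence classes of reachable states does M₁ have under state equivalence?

6

All states are reachable from the start state.
P0 = {A,B,C,D,F,G,K} | {E,H,I,J}.
Refine {A,B,C,D,F,G,K} on symbol q: members go to different blocks, giving {B,C,F,G,K} and {A,D}.
On input p, block {B,C,F,G,K} splits into {F,G,K} and {B,C}.
Split {E,H,I,J} by δ(·,p) → {H,I} and {E} and {J}.
Stable partition: {F,G,K} | {H,I} | {A,D} | {B,C} | {E} | {J} — 6 equivalence classes.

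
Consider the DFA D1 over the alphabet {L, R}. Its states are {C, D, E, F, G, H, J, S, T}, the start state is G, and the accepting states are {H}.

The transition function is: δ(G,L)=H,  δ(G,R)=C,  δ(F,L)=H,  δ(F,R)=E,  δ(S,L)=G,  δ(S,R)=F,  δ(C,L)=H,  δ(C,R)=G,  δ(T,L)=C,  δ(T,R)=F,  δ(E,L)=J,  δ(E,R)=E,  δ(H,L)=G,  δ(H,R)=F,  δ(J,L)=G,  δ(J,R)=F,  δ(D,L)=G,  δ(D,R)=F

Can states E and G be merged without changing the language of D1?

No

First remove the unreachable states {D,S,T}; 6 states remain.
Initial partition by acceptance: {H} | {C,E,F,G,J}.
Refine {C,E,F,G,J} on symbol L: members go to different blocks, giving {C,F,G} and {E,J}.
On input R, block {C,F,G} splits into {C,G} and {F}.
On input L, block {E,J} splits into {J} and {E}.
No further refinement is possible. Final partition (5 blocks): {H} | {C,G} | {J} | {F} | {E}.
E and G end up in different blocks, so they are distinguishable. For instance, the string 'L' is accepted from only G.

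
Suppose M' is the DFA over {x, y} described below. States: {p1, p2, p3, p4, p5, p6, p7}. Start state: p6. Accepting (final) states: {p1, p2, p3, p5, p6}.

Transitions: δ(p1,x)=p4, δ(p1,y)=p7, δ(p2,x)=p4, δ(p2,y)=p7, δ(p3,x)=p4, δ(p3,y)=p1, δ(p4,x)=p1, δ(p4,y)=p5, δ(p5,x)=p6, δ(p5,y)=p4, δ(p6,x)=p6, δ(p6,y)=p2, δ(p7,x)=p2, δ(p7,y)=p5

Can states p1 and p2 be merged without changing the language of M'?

Yes

States {p3} cannot be reached from the start state, so discard them.
Initial partition by acceptance: {p1,p2,p5,p6} | {p4,p7}.
Split {p1,p2,p5,p6} by δ(·,x) → {p1,p2} and {p5,p6}.
Refine {p5,p6} on symbol y: members go to different blocks, giving {p5} and {p6}.
No further refinement is possible. Final partition (4 blocks): {p1,p2} | {p4,p7} | {p5} | {p6}.
p1 and p2 lie in the same block of the stable partition, so they are equivalent — no string distinguishes them.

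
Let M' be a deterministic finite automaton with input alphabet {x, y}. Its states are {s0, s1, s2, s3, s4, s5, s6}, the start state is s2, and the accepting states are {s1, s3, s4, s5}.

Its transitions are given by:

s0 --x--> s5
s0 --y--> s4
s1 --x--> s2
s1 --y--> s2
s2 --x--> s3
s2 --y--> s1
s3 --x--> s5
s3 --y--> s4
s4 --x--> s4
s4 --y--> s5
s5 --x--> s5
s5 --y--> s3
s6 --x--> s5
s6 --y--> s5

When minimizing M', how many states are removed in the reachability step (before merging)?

2

BFS from s2 reaches {s1, s2, s3, s4, s5}; the 2 state(s) s0, s6 are never visited.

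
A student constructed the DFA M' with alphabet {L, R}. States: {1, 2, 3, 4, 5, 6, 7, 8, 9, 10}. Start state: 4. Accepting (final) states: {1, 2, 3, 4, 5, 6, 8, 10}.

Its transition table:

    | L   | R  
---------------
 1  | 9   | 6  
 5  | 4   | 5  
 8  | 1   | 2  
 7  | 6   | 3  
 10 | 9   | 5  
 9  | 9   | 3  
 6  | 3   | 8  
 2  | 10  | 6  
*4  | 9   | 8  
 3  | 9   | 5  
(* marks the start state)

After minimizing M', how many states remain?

3

States {7} cannot be reached from the start state, so discard them.
Start with accepting vs non-accepting: {1,2,3,4,5,6,8,10} | {9}.
On input L, block {1,2,3,4,5,6,8,10} splits into {1,3,4,10} and {2,5,6,8}.
Stable partition: {1,3,4,10} | {9} | {2,5,6,8} — 3 equivalence classes.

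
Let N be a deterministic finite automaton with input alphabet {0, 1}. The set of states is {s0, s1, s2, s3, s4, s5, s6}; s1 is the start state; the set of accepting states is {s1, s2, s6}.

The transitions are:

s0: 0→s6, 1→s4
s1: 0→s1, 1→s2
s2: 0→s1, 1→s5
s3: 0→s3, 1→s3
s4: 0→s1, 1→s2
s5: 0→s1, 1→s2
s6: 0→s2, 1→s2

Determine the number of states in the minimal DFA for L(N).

Reachable states from the start: {s1,s2,s5}. Unreachable: {s0,s3,s4,s6} — drop them.
Initial partition by acceptance: {s1,s2} | {s5}.
Refine {s1,s2} on symbol 1: members go to different blocks, giving {s1} and {s2}.
Stable partition: {s1} | {s5} | {s2} — 3 equivalence classes.

3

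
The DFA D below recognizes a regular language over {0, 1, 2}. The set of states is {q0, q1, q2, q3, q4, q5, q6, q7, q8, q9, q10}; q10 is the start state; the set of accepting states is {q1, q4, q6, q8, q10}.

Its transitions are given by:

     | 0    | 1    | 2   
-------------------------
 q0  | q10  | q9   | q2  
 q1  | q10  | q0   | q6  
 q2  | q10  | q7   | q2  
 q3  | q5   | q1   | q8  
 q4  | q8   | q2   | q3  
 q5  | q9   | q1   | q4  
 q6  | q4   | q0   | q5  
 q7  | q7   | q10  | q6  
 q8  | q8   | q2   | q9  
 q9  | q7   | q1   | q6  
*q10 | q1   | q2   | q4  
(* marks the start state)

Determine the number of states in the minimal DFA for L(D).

4

All states are reachable from the start state.
P0 = {q1,q4,q6,q8,q10} | {q0,q2,q3,q5,q7,q9}.
On input 2, block {q1,q4,q6,q8,q10} splits into {q4,q6,q8} and {q1,q10}.
Split {q0,q2,q3,q5,q7,q9} by δ(·,0) → {q3,q5,q7,q9} and {q0,q2}.
The partition is now stable with 4 blocks: {q4,q6,q8} | {q3,q5,q7,q9} | {q1,q10} | {q0,q2}.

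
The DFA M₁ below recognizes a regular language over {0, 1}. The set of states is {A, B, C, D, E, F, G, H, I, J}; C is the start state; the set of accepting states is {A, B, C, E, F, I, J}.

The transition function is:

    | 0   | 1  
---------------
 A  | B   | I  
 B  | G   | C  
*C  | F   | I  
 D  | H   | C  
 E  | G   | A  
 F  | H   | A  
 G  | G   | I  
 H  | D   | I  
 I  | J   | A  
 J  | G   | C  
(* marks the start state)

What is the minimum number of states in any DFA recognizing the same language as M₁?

First remove the unreachable states {E}; 9 states remain.
Initial partition by acceptance: {A,B,C,F,I,J} | {D,G,H}.
Refine {A,B,C,F,I,J} on symbol 0: members go to different blocks, giving {A,C,I} and {B,F,J}.
Stable partition: {A,C,I} | {D,G,H} | {B,F,J} — 3 equivalence classes.

3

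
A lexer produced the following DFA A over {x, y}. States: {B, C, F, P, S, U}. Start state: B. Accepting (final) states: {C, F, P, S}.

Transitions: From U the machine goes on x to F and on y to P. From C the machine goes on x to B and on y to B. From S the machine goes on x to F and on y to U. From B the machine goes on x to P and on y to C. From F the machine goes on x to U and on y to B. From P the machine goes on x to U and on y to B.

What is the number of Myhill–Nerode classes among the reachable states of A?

2

First remove the unreachable states {S}; 5 states remain.
P0 = {C,F,P} | {B,U}.
The partition is now stable with 2 blocks: {C,F,P} | {B,U}.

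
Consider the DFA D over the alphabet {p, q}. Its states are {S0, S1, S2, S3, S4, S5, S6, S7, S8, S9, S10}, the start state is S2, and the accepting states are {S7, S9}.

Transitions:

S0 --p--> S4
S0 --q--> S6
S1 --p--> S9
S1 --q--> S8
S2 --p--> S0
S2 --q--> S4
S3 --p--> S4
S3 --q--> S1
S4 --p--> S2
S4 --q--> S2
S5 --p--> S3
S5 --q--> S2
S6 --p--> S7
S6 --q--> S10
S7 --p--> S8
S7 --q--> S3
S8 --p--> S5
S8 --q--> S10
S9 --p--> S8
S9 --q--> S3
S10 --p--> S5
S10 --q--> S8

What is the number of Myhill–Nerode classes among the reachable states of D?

7

All states are reachable from the start state.
P0 = {S7,S9} | {S0,S1,S2,S3,S4,S5,S6,S8,S10}.
On input p, block {S0,S1,S2,S3,S4,S5,S6,S8,S10} splits into {S0,S2,S3,S4,S5,S8,S10} and {S1,S6}.
On input q, block {S0,S2,S3,S4,S5,S8,S10} splits into {S2,S4,S5,S8,S10} and {S0,S3}.
On input p, block {S2,S4,S5,S8,S10} splits into {S4,S8,S10} and {S2,S5}.
On input q, block {S4,S8,S10} splits into {S8,S10} and {S4}.
Split {S2,S5} by δ(·,q) → {S2} and {S5}.
Stable partition: {S7,S9} | {S8,S10} | {S1,S6} | {S0,S3} | {S2} | {S4} | {S5} — 7 equivalence classes.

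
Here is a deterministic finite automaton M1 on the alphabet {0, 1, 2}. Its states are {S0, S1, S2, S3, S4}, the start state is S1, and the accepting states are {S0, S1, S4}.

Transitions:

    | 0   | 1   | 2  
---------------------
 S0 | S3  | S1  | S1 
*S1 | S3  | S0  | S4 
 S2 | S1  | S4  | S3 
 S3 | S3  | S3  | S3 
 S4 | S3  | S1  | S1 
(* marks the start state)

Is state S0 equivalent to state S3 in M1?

No

First remove the unreachable states {S2}; 4 states remain.
Initial partition by acceptance: {S0,S1,S4} | {S3}.
No further refinement is possible. Final partition (2 blocks): {S0,S1,S4} | {S3}.
S0 and S3 end up in different blocks, so they are distinguishable. For instance, the string 'ε' is accepted from only S0.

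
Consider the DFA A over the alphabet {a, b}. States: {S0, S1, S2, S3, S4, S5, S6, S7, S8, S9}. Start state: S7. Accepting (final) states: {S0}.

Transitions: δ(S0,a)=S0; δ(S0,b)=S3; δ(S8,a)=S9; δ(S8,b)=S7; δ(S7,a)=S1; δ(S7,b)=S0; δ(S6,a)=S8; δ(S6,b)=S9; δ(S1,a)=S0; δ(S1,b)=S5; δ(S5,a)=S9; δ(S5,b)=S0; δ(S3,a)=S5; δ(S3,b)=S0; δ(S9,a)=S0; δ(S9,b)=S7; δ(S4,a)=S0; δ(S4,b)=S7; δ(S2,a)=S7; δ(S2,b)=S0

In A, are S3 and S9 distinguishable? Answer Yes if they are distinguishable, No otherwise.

Reachable states from the start: {S0,S1,S3,S5,S7,S9}. Unreachable: {S2,S4,S6,S8} — drop them.
P0 = {S0} | {S1,S3,S5,S7,S9}.
Split {S1,S3,S5,S7,S9} by δ(·,a) → {S3,S5,S7} and {S1,S9}.
On input a, block {S3,S5,S7} splits into {S5,S7} and {S3}.
Stable partition: {S0} | {S5,S7} | {S1,S9} | {S3} — 4 equivalence classes.
S3 and S9 end up in different blocks, so they are distinguishable. For instance, the string 'a' is accepted from only S9.

Yes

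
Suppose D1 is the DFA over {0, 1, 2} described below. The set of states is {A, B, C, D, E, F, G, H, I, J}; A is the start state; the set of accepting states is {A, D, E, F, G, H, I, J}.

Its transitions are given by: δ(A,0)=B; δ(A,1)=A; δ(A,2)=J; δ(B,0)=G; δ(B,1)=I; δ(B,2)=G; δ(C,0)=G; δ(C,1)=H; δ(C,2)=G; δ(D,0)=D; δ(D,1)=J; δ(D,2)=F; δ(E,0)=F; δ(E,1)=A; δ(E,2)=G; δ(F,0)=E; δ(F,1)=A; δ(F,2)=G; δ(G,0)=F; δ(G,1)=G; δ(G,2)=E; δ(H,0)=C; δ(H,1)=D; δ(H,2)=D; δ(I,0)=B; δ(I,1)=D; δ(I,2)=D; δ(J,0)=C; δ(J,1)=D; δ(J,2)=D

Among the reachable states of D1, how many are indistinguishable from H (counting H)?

Initial partition by acceptance: {A,D,E,F,G,H,I,J} | {B,C}.
On input 0, block {A,D,E,F,G,H,I,J} splits into {A,H,I,J} and {D,E,F,G}.
On input 1, block {A,H,I,J} splits into {H,I,J} and {A}.
Refine {D,E,F,G} on symbol 1: members go to different blocks, giving {E,F} and {D} and {G}.
No further refinement is possible. Final partition (6 blocks): {H,I,J} | {B,C} | {E,F} | {A} | {D} | {G}.
The equivalence class containing H is {H,I,J}, of size 3.

3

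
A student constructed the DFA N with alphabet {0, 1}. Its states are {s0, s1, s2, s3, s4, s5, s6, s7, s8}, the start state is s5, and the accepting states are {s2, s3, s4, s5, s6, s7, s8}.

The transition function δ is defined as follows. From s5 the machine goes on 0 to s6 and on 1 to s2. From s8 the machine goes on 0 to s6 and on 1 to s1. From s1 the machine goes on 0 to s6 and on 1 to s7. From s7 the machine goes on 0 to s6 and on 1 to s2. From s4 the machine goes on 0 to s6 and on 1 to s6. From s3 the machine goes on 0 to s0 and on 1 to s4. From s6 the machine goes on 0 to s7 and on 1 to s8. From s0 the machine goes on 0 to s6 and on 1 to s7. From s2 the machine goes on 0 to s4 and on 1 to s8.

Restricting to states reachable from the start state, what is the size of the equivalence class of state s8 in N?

1

Reachable states from the start: {s1,s2,s4,s5,s6,s7,s8}. Unreachable: {s0,s3} — drop them.
P0 = {s2,s4,s5,s6,s7,s8} | {s1}.
On input 1, block {s2,s4,s5,s6,s7,s8} splits into {s2,s4,s5,s6,s7} and {s8}.
Split {s2,s4,s5,s6,s7} by δ(·,1) → {s4,s5,s7} and {s2,s6}.
No further refinement is possible. Final partition (4 blocks): {s4,s5,s7} | {s1} | {s8} | {s2,s6}.
The equivalence class containing s8 is {s8}, of size 1.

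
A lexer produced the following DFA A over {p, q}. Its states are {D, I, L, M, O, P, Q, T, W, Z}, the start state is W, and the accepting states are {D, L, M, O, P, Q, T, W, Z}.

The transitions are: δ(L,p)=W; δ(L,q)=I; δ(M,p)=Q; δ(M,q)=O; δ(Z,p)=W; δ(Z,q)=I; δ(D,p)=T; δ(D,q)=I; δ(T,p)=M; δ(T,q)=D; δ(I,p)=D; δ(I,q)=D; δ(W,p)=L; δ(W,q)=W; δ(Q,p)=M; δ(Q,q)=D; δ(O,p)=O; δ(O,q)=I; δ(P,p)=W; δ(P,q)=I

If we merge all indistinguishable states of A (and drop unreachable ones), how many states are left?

7

First remove the unreachable states {P,Z}; 8 states remain.
Start with accepting vs non-accepting: {D,L,M,O,Q,T,W} | {I}.
Split {D,L,M,O,Q,T,W} by δ(·,q) → {M,Q,T,W} and {D,L,O}.
Split {M,Q,T,W} by δ(·,p) → {M,Q,T} and {W}.
Split {D,L,O} by δ(·,p) → {D} and {O} and {L}.
Split {M,Q,T} by δ(·,q) → {Q,T} and {M}.
Stable partition: {Q,T} | {I} | {D} | {W} | {O} | {L} | {M} — 7 equivalence classes.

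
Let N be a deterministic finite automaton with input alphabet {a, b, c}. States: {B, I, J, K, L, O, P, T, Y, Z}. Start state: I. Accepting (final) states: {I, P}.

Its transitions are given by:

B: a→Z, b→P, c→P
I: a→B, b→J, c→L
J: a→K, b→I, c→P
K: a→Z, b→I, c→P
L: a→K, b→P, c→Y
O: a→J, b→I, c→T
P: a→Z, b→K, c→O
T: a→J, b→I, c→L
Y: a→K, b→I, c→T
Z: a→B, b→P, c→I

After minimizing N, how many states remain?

3

Initial partition by acceptance: {I,P} | {B,J,K,L,O,T,Y,Z}.
Split {B,J,K,L,O,T,Y,Z} by δ(·,c) → {L,O,T,Y} and {B,J,K,Z}.
No further refinement is possible. Final partition (3 blocks): {I,P} | {L,O,T,Y} | {B,J,K,Z}.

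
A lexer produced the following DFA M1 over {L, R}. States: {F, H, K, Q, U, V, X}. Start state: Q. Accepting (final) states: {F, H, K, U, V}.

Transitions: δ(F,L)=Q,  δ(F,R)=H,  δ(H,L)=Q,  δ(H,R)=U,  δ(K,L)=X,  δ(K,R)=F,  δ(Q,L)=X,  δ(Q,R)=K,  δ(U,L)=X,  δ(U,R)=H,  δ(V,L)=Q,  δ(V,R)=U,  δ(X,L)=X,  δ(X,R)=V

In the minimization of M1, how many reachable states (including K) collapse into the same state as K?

5

Every state is reachable, so we keep all 7.
Start with accepting vs non-accepting: {F,H,K,U,V} | {Q,X}.
No further refinement is possible. Final partition (2 blocks): {F,H,K,U,V} | {Q,X}.
State K belongs to the block {F,H,K,U,V}, which has 5 states.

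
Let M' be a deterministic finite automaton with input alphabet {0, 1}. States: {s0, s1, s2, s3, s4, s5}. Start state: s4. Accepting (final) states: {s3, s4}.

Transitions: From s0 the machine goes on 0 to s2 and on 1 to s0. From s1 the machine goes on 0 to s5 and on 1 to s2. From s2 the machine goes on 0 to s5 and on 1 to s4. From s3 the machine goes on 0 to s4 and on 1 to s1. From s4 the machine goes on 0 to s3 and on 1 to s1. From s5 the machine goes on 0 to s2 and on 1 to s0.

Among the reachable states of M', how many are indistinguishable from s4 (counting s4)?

2

Every state is reachable, so we keep all 6.
P0 = {s3,s4} | {s0,s1,s2,s5}.
Refine {s0,s1,s2,s5} on symbol 1: members go to different blocks, giving {s0,s1,s5} and {s2}.
Split {s0,s1,s5} by δ(·,0) → {s0,s5} and {s1}.
The partition is now stable with 4 blocks: {s3,s4} | {s0,s5} | {s2} | {s1}.
State s4 belongs to the block {s3,s4}, which has 2 states.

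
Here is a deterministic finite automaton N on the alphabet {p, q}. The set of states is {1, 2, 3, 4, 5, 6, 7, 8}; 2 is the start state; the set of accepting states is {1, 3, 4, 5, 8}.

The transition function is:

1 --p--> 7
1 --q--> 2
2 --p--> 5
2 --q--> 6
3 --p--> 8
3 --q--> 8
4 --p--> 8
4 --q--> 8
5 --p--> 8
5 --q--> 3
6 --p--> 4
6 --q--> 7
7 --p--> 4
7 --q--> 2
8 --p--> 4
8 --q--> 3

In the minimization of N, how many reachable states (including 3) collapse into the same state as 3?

4

First remove the unreachable states {1}; 7 states remain.
P0 = {3,4,5,8} | {2,6,7}.
The partition is now stable with 2 blocks: {3,4,5,8} | {2,6,7}.
State 3 belongs to the block {3,4,5,8}, which has 4 states.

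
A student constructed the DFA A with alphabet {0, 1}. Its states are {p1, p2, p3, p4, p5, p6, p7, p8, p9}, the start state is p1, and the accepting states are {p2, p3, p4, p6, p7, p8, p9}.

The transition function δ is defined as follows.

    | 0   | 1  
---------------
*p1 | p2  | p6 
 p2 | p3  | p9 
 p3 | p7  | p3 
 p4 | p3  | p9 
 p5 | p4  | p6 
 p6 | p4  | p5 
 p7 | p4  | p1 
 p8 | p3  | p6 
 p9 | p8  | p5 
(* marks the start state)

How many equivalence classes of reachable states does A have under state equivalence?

Start with accepting vs non-accepting: {p2,p3,p4,p6,p7,p8,p9} | {p1,p5}.
Refine {p2,p3,p4,p6,p7,p8,p9} on symbol 1: members go to different blocks, giving {p2,p3,p4,p8} and {p6,p7,p9}.
Refine {p2,p3,p4,p8} on symbol 0: members go to different blocks, giving {p2,p4,p8} and {p3}.
No further refinement is possible. Final partition (4 blocks): {p2,p4,p8} | {p1,p5} | {p6,p7,p9} | {p3}.

4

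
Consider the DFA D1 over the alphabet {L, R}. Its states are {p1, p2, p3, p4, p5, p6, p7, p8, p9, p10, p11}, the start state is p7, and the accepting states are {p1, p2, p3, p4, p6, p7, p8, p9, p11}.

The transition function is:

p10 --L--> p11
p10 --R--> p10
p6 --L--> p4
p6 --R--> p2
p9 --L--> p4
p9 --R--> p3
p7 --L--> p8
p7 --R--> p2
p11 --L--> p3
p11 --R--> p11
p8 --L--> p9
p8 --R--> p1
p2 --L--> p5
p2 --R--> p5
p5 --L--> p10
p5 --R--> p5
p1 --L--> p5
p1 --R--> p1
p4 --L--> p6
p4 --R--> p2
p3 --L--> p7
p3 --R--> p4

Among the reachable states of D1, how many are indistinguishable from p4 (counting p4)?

2

Start with accepting vs non-accepting: {p1,p2,p3,p4,p6,p7,p8,p9,p11} | {p5,p10}.
Split {p1,p2,p3,p4,p6,p7,p8,p9,p11} by δ(·,L) → {p3,p4,p6,p7,p8,p9,p11} and {p1,p2}.
Split {p3,p4,p6,p7,p8,p9,p11} by δ(·,R) → {p4,p6,p7,p8} and {p3,p9,p11}.
Refine {p4,p6,p7,p8} on symbol L: members go to different blocks, giving {p4,p6,p7} and {p8}.
Split {p4,p6,p7} by δ(·,L) → {p4,p6} and {p7}.
Refine {p5,p10} on symbol L: members go to different blocks, giving {p5} and {p10}.
Split {p1,p2} by δ(·,R) → {p1} and {p2}.
Refine {p3,p9,p11} on symbol L: members go to different blocks, giving {p3} and {p9} and {p11}.
The partition is now stable with 10 blocks: {p4,p6} | {p5} | {p1} | {p3} | {p8} | {p7} | {p10} | {p2} | {p9} | {p11}.
The equivalence class containing p4 is {p4,p6}, of size 2.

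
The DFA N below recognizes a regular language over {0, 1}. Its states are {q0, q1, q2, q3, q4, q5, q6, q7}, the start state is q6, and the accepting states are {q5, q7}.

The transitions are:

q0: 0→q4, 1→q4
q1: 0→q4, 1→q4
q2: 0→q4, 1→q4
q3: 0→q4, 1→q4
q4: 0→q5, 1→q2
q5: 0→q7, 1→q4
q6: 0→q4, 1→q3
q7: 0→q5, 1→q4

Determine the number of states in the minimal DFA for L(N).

4

First remove the unreachable states {q0,q1}; 6 states remain.
P0 = {q5,q7} | {q2,q3,q4,q6}.
On input 0, block {q2,q3,q4,q6} splits into {q2,q3,q6} and {q4}.
Split {q2,q3,q6} by δ(·,1) → {q2,q3} and {q6}.
No further refinement is possible. Final partition (4 blocks): {q5,q7} | {q2,q3} | {q4} | {q6}.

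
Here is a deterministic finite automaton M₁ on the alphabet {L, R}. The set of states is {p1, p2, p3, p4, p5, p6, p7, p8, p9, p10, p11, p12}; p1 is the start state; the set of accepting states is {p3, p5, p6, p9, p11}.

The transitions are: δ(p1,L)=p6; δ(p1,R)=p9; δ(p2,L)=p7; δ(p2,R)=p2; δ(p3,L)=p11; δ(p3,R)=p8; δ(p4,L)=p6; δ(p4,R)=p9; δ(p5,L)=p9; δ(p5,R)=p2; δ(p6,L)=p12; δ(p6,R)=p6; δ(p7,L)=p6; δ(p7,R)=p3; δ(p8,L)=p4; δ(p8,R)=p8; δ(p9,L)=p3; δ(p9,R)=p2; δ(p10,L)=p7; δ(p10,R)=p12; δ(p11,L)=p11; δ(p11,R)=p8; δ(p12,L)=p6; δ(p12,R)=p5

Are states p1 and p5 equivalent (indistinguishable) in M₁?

No

First remove the unreachable states {p10}; 11 states remain.
Start with accepting vs non-accepting: {p3,p5,p6,p9,p11} | {p1,p2,p4,p7,p8,p12}.
Refine {p3,p5,p6,p9,p11} on symbol L: members go to different blocks, giving {p3,p5,p9,p11} and {p6}.
On input L, block {p1,p2,p4,p7,p8,p12} splits into {p1,p4,p7,p12} and {p2,p8}.
The partition is now stable with 4 blocks: {p3,p5,p9,p11} | {p1,p4,p7,p12} | {p6} | {p2,p8}.
p1 and p5 end up in different blocks, so they are distinguishable. For instance, the string 'ε' is accepted from only p5.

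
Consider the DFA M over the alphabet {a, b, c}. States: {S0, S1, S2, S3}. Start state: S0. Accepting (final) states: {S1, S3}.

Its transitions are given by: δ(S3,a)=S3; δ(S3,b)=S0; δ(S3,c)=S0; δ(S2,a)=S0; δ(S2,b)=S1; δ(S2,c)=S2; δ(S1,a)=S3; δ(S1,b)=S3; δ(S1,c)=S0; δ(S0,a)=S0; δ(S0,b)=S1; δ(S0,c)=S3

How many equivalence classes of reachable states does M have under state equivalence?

3

First remove the unreachable states {S2}; 3 states remain.
Initial partition by acceptance: {S1,S3} | {S0}.
Refine {S1,S3} on symbol b: members go to different blocks, giving {S1} and {S3}.
No further refinement is possible. Final partition (3 blocks): {S1} | {S0} | {S3}.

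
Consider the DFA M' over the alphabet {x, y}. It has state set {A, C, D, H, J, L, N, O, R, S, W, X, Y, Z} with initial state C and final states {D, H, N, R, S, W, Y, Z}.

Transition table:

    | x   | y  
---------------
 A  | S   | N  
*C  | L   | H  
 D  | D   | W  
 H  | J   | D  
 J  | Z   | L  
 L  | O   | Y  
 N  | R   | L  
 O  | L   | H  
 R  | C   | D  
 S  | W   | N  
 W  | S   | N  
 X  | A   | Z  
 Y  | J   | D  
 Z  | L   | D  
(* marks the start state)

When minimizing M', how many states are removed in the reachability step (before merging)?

2

No path from C leads to A, X; the other 12 states are all reachable.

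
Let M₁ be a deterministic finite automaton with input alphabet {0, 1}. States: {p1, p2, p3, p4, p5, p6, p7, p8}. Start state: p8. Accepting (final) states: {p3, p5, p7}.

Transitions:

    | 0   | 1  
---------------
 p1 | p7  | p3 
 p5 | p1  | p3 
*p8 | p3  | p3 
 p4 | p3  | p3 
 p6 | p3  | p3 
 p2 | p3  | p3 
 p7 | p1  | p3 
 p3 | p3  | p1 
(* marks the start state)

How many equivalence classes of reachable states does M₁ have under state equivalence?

4

Reachable states from the start: {p1,p3,p7,p8}. Unreachable: {p2,p4,p5,p6} — drop them.
Start with accepting vs non-accepting: {p3,p7} | {p1,p8}.
Refine {p3,p7} on symbol 0: members go to different blocks, giving {p3} and {p7}.
Refine {p1,p8} on symbol 0: members go to different blocks, giving {p1} and {p8}.
No further refinement is possible. Final partition (4 blocks): {p3} | {p1} | {p7} | {p8}.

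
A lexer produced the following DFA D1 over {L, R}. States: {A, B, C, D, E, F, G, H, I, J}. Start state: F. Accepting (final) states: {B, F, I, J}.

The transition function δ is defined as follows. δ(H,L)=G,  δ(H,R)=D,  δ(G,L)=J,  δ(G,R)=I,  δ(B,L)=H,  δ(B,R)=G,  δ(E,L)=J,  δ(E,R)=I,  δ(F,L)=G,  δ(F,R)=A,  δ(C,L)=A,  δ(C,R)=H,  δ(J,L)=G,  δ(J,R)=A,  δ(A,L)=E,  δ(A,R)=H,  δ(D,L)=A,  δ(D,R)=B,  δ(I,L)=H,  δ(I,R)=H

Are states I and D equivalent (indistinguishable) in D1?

No

States {C} cannot be reached from the start state, so discard them.
Start with accepting vs non-accepting: {B,F,I,J} | {A,D,E,G,H}.
On input L, block {A,D,E,G,H} splits into {A,D,H} and {E,G}.
Split {B,F,I,J} by δ(·,L) → {B,I} and {F,J}.
On input R, block {B,I} splits into {B} and {I}.
Split {A,D,H} by δ(·,L) → {A,H} and {D}.
Refine {A,H} on symbol R: members go to different blocks, giving {A} and {H}.
No further refinement is possible. Final partition (7 blocks): {B} | {A} | {E,G} | {F,J} | {I} | {D} | {H}.
I and D end up in different blocks, so they are distinguishable. For instance, the string 'ε' is accepted from only I.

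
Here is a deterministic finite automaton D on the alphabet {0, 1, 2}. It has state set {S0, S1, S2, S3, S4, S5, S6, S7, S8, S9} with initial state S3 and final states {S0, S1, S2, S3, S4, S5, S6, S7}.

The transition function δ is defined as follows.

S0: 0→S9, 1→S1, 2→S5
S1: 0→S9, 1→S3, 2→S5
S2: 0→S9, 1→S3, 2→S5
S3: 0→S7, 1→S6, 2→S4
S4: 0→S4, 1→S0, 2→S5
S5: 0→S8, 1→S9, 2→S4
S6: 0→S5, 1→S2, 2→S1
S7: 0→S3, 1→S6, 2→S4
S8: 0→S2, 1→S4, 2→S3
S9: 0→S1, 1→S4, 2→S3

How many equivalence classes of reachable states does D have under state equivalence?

Start with accepting vs non-accepting: {S0,S1,S2,S3,S4,S5,S6,S7} | {S8,S9}.
Refine {S0,S1,S2,S3,S4,S5,S6,S7} on symbol 0: members go to different blocks, giving {S0,S1,S2,S5} and {S3,S4,S6,S7}.
On input 1, block {S0,S1,S2,S5} splits into {S1,S2} and {S0} and {S5}.
Refine {S3,S4,S6,S7} on symbol 0: members go to different blocks, giving {S3,S4,S7} and {S6}.
Split {S3,S4,S7} by δ(·,1) → {S3,S7} and {S4}.
The partition is now stable with 7 blocks: {S1,S2} | {S8,S9} | {S3,S7} | {S0} | {S5} | {S6} | {S4}.

7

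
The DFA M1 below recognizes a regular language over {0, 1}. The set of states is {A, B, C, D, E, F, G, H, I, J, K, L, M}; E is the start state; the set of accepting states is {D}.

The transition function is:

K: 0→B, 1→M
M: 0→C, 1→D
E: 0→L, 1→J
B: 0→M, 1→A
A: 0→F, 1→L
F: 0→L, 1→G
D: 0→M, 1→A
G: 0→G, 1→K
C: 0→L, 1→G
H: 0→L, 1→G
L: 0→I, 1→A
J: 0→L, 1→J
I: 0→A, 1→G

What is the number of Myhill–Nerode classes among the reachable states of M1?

First remove the unreachable states {H}; 12 states remain.
P0 = {D} | {A,B,C,E,F,G,I,J,K,L,M}.
Refine {A,B,C,E,F,G,I,J,K,L,M} on symbol 1: members go to different blocks, giving {A,B,C,E,F,G,I,J,K,L} and {M}.
On input 0, block {A,B,C,E,F,G,I,J,K,L} splits into {A,C,E,F,G,I,J,K,L} and {B}.
Refine {A,C,E,F,G,I,J,K,L} on symbol 0: members go to different blocks, giving {A,C,E,F,G,I,J,L} and {K}.
On input 1, block {A,C,E,F,G,I,J,L} splits into {A,C,E,F,I,J,L} and {G}.
On input 1, block {A,C,E,F,I,J,L} splits into {A,E,J,L} and {C,F,I}.
Refine {A,E,J,L} on symbol 0: members go to different blocks, giving {A,L} and {E,J}.
No further refinement is possible. Final partition (8 blocks): {D} | {A,L} | {M} | {B} | {K} | {G} | {C,F,I} | {E,J}.

8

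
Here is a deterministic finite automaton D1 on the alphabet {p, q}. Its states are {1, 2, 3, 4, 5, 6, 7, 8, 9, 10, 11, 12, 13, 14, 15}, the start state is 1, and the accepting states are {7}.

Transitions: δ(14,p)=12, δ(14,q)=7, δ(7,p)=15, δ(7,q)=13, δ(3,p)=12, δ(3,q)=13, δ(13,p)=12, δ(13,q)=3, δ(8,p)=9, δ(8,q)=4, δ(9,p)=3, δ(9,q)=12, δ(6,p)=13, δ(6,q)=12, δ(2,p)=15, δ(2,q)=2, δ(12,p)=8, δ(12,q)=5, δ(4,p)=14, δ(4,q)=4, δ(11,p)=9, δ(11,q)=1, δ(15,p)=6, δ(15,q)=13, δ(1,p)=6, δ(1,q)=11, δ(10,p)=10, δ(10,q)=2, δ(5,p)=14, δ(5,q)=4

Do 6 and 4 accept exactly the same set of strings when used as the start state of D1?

First remove the unreachable states {2,10}; 13 states remain.
Start with accepting vs non-accepting: {7} | {1,3,4,5,6,8,9,11,12,13,14,15}.
Split {1,3,4,5,6,8,9,11,12,13,14,15} by δ(·,q) → {1,3,4,5,6,8,9,11,12,13,15} and {14}.
Split {1,3,4,5,6,8,9,11,12,13,15} by δ(·,p) → {1,3,6,8,9,11,12,13,15} and {4,5}.
Split {1,3,6,8,9,11,12,13,15} by δ(·,q) → {1,3,6,9,11,13,15} and {8,12}.
On input p, block {1,3,6,9,11,13,15} splits into {1,6,9,11,15} and {3,13}.
On input p, block {1,6,9,11,15} splits into {1,11,15} and {6,9}.
On input q, block {1,11,15} splits into {1,11} and {15}.
Split {8,12} by δ(·,p) → {8} and {12}.
No further refinement is possible. Final partition (9 blocks): {7} | {1,11} | {14} | {4,5} | {8} | {3,13} | {6,9} | {15} | {12}.
6 and 4 end up in different blocks, so they are distinguishable. For instance, the string 'pq' is accepted from only 4.

No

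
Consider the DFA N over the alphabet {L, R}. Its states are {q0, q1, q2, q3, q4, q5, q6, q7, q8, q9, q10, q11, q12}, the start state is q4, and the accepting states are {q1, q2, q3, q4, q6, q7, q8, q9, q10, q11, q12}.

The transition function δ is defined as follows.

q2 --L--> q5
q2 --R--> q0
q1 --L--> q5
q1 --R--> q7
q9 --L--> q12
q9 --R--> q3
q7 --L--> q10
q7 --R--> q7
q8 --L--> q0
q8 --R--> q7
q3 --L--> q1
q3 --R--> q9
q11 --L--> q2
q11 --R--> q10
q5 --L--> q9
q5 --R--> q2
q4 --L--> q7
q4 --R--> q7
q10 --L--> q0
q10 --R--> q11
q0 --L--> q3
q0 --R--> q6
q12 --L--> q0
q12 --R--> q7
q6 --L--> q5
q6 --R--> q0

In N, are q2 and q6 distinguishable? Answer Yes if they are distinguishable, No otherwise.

Reachable states from the start: {q0,q1,q2,q3,q4,q5,q6,q7,q9,q10,q11,q12}. Unreachable: {q8} — drop them.
P0 = {q1,q2,q3,q4,q6,q7,q9,q10,q11,q12} | {q0,q5}.
On input L, block {q1,q2,q3,q4,q6,q7,q9,q10,q11,q12} splits into {q1,q2,q6,q10,q12} and {q3,q4,q7,q9,q11}.
On input R, block {q1,q2,q6,q10,q12} splits into {q1,q10,q12} and {q2,q6}.
Split {q3,q4,q7,q9,q11} by δ(·,L) → {q3,q7,q9} and {q4} and {q11}.
On input R, block {q1,q10,q12} splits into {q1,q12} and {q10}.
Split {q3,q7,q9} by δ(·,L) → {q3,q9} and {q7}.
No further refinement is possible. Final partition (8 blocks): {q1,q12} | {q0,q5} | {q3,q9} | {q2,q6} | {q4} | {q11} | {q10} | {q7}.
q2 and q6 lie in the same block of the stable partition, so they are equivalent — no string distinguishes them.

No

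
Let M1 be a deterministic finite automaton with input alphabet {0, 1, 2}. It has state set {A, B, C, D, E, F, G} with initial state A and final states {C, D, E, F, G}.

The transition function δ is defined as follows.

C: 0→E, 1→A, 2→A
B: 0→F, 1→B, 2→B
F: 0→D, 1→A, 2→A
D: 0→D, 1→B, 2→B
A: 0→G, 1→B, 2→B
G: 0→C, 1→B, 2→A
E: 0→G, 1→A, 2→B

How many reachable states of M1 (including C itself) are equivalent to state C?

5

Every state is reachable, so we keep all 7.
Initial partition by acceptance: {C,D,E,F,G} | {A,B}.
The partition is now stable with 2 blocks: {C,D,E,F,G} | {A,B}.
The equivalence class containing C is {C,D,E,F,G}, of size 5.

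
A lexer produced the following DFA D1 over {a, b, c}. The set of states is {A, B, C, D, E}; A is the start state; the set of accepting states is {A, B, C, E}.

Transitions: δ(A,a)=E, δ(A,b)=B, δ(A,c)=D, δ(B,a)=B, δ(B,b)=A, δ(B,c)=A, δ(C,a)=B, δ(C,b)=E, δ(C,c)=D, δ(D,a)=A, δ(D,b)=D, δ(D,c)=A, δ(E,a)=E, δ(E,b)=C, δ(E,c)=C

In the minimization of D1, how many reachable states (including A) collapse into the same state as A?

2

Initial partition by acceptance: {A,B,C,E} | {D}.
On input c, block {A,B,C,E} splits into {A,C} and {B,E}.
Stable partition: {A,C} | {D} | {B,E} — 3 equivalence classes.
State A belongs to the block {A,C}, which has 2 states.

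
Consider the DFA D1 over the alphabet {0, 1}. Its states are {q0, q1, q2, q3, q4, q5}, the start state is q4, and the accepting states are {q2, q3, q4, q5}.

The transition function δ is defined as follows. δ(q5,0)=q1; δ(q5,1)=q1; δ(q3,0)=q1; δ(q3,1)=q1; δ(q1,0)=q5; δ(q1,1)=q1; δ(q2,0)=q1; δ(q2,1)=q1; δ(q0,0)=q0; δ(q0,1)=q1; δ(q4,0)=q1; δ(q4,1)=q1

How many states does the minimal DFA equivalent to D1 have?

States {q0,q2,q3} cannot be reached from the start state, so discard them.
Start with accepting vs non-accepting: {q4,q5} | {q1}.
The partition is now stable with 2 blocks: {q4,q5} | {q1}.

2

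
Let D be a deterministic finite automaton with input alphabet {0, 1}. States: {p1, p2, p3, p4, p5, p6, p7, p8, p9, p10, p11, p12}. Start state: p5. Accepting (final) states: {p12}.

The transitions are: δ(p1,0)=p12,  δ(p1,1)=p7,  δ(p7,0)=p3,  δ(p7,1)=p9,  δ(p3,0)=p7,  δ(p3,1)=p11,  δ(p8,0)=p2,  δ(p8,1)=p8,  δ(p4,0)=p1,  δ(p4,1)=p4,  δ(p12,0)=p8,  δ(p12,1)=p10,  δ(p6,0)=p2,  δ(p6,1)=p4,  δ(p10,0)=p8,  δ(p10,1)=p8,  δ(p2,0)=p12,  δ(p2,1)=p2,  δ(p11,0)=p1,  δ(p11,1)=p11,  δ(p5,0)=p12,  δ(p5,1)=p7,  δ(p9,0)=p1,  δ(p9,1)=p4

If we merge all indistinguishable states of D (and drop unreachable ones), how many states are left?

First remove the unreachable states {p6}; 11 states remain.
Start with accepting vs non-accepting: {p12} | {p1,p2,p3,p4,p5,p7,p8,p9,p10,p11}.
On input 0, block {p1,p2,p3,p4,p5,p7,p8,p9,p10,p11} splits into {p3,p4,p7,p8,p9,p10,p11} and {p1,p2,p5}.
On input 0, block {p3,p4,p7,p8,p9,p10,p11} splits into {p4,p8,p9,p11} and {p3,p7,p10}.
Refine {p1,p2,p5} on symbol 1: members go to different blocks, giving {p1,p5} and {p2}.
Refine {p4,p8,p9,p11} on symbol 0: members go to different blocks, giving {p4,p9,p11} and {p8}.
On input 0, block {p3,p7,p10} splits into {p3,p7} and {p10}.
The partition is now stable with 7 blocks: {p12} | {p4,p9,p11} | {p1,p5} | {p3,p7} | {p2} | {p8} | {p10}.

7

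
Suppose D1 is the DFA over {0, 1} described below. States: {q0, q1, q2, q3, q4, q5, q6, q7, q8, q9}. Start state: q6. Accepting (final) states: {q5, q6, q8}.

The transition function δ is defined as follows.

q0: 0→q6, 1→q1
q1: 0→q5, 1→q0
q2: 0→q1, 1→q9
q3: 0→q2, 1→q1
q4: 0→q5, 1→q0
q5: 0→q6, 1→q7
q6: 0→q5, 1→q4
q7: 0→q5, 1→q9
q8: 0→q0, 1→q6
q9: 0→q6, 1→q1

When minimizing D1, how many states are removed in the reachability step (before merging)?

3

BFS from q6 reaches {q0, q1, q4, q5, q6, q7, q9}; the 3 state(s) q2, q3, q8 are never visited.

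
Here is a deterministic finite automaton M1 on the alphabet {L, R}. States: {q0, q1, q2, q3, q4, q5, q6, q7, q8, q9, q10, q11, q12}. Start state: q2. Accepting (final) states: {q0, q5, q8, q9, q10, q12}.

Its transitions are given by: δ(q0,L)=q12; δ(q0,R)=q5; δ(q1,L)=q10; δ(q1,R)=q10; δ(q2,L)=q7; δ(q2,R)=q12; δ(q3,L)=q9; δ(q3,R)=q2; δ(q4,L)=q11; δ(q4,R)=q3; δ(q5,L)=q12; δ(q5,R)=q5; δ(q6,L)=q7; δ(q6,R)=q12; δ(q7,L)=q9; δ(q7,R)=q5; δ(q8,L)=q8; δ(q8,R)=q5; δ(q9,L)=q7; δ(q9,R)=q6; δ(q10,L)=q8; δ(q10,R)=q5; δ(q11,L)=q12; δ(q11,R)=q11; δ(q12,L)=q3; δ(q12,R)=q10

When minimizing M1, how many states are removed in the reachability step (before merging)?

4

BFS from q2 reaches {q2, q3, q5, q6, q7, q8, q9, q10, q12}; the 4 state(s) q0, q1, q4, q11 are never visited.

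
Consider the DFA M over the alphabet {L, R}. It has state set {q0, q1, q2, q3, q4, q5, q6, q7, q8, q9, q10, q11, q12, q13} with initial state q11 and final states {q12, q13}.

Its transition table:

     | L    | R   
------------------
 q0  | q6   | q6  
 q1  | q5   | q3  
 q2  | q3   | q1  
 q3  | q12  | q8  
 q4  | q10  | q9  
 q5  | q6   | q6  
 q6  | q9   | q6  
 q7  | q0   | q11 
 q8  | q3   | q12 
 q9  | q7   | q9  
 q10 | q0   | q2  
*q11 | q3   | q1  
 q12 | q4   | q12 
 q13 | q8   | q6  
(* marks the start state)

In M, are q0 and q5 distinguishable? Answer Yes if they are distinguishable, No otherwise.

No

First remove the unreachable states {q13}; 13 states remain.
P0 = {q12} | {q0,q1,q2,q3,q4,q5,q6,q7,q8,q9,q10,q11}.
Refine {q0,q1,q2,q3,q4,q5,q6,q7,q8,q9,q10,q11} on symbol L: members go to different blocks, giving {q0,q1,q2,q4,q5,q6,q7,q8,q9,q10,q11} and {q3}.
Refine {q0,q1,q2,q4,q5,q6,q7,q8,q9,q10,q11} on symbol L: members go to different blocks, giving {q0,q1,q4,q5,q6,q7,q9,q10} and {q2,q8,q11}.
Split {q0,q1,q4,q5,q6,q7,q9,q10} by δ(·,R) → {q0,q4,q5,q6,q9} and {q7,q10} and {q1}.
On input L, block {q0,q4,q5,q6,q9} splits into {q0,q5,q6} and {q4,q9}.
Refine {q0,q5,q6} on symbol L: members go to different blocks, giving {q0,q5} and {q6}.
On input R, block {q2,q8,q11} splits into {q2,q11} and {q8}.
The partition is now stable with 9 blocks: {q12} | {q0,q5} | {q3} | {q2,q11} | {q7,q10} | {q1} | {q4,q9} | {q6} | {q8}.
q0 and q5 lie in the same block of the stable partition, so they are equivalent — no string distinguishes them.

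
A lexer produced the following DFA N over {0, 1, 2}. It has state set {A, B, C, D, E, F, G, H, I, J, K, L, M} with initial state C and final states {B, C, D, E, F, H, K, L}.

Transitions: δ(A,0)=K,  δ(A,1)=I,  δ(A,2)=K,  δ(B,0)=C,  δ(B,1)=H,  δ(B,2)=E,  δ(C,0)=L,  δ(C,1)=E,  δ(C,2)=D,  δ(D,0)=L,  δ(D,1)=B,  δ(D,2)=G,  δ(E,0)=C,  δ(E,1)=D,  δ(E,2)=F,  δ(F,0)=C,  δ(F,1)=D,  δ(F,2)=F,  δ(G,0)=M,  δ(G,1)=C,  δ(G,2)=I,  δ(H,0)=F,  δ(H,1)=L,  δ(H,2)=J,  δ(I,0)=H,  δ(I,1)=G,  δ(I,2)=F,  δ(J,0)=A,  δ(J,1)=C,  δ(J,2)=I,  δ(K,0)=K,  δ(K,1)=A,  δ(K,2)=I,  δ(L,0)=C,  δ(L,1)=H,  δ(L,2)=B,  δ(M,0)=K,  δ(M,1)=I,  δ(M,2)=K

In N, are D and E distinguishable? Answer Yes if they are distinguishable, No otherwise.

Yes

All states are reachable from the start state.
P0 = {B,C,D,E,F,H,K,L} | {A,G,I,J,M}.
Refine {B,C,D,E,F,H,K,L} on symbol 1: members go to different blocks, giving {B,C,D,E,F,H,L} and {K}.
On input 2, block {B,C,D,E,F,H,L} splits into {B,C,E,F,L} and {D,H}.
On input 1, block {B,C,E,F,L} splits into {B,E,F,L} and {C}.
On input 0, block {A,G,I,J,M} splits into {A,M} and {G,J} and {I}.
Stable partition: {B,E,F,L} | {A,M} | {K} | {D,H} | {C} | {G,J} | {I} — 7 equivalence classes.
D and E end up in different blocks, so they are distinguishable. For instance, the string '2' is accepted from only E.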